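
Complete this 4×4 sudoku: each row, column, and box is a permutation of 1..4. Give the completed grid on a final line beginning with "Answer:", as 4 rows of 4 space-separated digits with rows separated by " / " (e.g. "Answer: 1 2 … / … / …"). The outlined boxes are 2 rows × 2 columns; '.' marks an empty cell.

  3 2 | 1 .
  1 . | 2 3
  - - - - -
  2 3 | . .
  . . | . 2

Step 1. [r3c3∈{4}] only 4 remains possible at r3c3, so r3c3=4.
Step 2. [r2c2∈{4}] only 4 remains possible at r2c2. So r2c2=4.
Step 3. [r3c4∈{1}] r3c4 is down to just 1. So r3c4=1.
Step 4. [r4c2∈{1}] r4c2 is down to just 1 ⇒ r4c2=1.
Step 5. [r4c3∈{3}] r4c3 is down to just 3. So r4c3=3.
Step 6. [r1c4∈{4}] only 4 remains possible at r1c4. So r1c4=4.
Step 7. [r4c1∈{4}] only 4 remains possible at r4c1 ⇒ r4c1=4.

Answer: 3 2 1 4 / 1 4 2 3 / 2 3 4 1 / 4 1 3 2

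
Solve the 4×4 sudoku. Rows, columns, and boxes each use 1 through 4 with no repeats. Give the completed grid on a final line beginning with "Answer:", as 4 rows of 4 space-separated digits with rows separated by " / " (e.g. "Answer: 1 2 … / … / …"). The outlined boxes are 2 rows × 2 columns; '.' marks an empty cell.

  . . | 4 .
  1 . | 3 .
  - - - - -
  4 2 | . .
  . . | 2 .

Step 1. [r4c1∈{3}] r4c1 is down to just 3, so r4c1=3.
Step 2. [r1c4∈{1,2}] row 1 places 1 nowhere but r1c4 ⇒ r1c4=1.
Step 3. [r1c1∈{2}] nothing but 2 survives at r1c1, so r1c1=2.
Step 4. [r3c3∈{1}] nothing but 1 survives at r3c3 ⇒ r3c3=1.
Step 5. [r2c2∈{4}] only 4 remains possible at r2c2, so r2c2=4.
Step 6. [r4c4∈{4}] only 4 remains possible at r4c4, so r4c4=4.
Step 7. [r3c4∈{3}] r3c4 is down to just 3. So r3c4=3.
Step 8. [r1c2∈{3}] r1c2's peers cover all but 3, so r1c2=3.
Step 9. [r2c4∈{2}] r2c4's peers cover all but 2. So r2c4=2.
Step 10. [r4c2∈{1}] r4c2 is down to just 1 ⇒ r4c2=1.

Answer: 2 3 4 1 / 1 4 3 2 / 4 2 1 3 / 3 1 2 4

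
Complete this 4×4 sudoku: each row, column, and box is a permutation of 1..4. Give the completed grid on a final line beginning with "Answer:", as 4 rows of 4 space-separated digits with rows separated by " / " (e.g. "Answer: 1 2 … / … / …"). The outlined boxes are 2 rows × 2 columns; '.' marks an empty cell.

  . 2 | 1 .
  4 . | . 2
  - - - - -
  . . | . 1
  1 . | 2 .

Step 1. [r1c1∈{3}] r1c1 is down to just 3, so r1c1=3.
Step 2. [r4c4∈{3,4}] r4c4 is the only open cell in col 4 admitting 3, so r4c4=3.
Step 3. [r3c2∈{3,4}] row 3 places 3 nowhere but r3c2 ⇒ r3c2=3.
Step 4. [r3c3∈{4}] nothing but 4 survives at r3c3. So r3c3=4.
Step 5. [r3c1∈{2}] nothing but 2 survives at r3c1 ⇒ r3c1=2.
Step 6. [r2c2∈{1}] r2c2 is down to just 1 ⇒ r2c2=1.
Step 7. [r1c4∈{4}] r1c4 has the single candidate 4 ⇒ r1c4=4.
Step 8. [r4c2∈{4}] r4c2 is down to just 4. So r4c2=4.
Step 9. [r2c3∈{3}] only 3 remains possible at r2c3 ⇒ r2c3=3.

Answer: 3 2 1 4 / 4 1 3 2 / 2 3 4 1 / 1 4 2 3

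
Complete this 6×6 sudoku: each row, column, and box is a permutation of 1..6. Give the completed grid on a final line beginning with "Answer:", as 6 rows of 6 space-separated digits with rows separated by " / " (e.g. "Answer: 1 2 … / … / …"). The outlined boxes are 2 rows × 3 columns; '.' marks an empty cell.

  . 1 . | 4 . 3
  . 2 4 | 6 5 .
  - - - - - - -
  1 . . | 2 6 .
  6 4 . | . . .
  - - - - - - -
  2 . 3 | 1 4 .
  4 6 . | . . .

Step 1. [r3c3∈{5}] r3c3 has the single candidate 5 ⇒ r3c3=5.
Step 2. [r6c6∈{2,5}] 2 has one home in col 6: r6c6, so r6c6=2.
Step 3. [r6c4∈{3,5}] row 6 places 5 nowhere but r6c4 ⇒ r6c4=5.
Step 4. [r4c5∈{1,3}] r4c5 is the only open cell in col 5 admitting 1 ⇒ r4c5=1.
Step 5. [r6c5∈{3}] only 3 remains possible at r6c5. So r6c5=3.
Step 6. [r3c2∈{3}] only 3 remains possible at r3c2, so r3c2=3.
Step 7. [r2c1∈{3}] r2c1's peers cover all but 3. So r2c1=3.
Step 8. [r1c3∈{6}] r1c3's peers cover all but 6, so r1c3=6.
Step 9. [r3c6∈{4}] r3c6's peers cover all but 4 ⇒ r3c6=4.
Step 10. [r1c5∈{2}] r1c5 has the single candidate 2. So r1c5=2.
Step 11. [r2c6∈{1}] r2c6 is down to just 1. So r2c6=1.
Step 12. [r1c1∈{5}] r1c1 is down to just 5 ⇒ r1c1=5.
Step 13. [r4c3∈{2}] only 2 remains possible at r4c3. So r4c3=2.
Step 14. [r6c3∈{1}] nothing but 1 survives at r6c3 ⇒ r6c3=1.
Step 15. [r5c6∈{6}] r5c6 is down to just 6 ⇒ r5c6=6.
Step 16. [r4c6∈{5}] r4c6 has the single candidate 5. So r4c6=5.
Step 17. [r4c4∈{3}] nothing but 3 survives at r4c4. So r4c4=3.
Step 18. [r5c2∈{5}] r5c2 is down to just 5. So r5c2=5.

Answer: 5 1 6 4 2 3 / 3 2 4 6 5 1 / 1 3 5 2 6 4 / 6 4 2 3 1 5 / 2 5 3 1 4 6 / 4 6 1 5 3 2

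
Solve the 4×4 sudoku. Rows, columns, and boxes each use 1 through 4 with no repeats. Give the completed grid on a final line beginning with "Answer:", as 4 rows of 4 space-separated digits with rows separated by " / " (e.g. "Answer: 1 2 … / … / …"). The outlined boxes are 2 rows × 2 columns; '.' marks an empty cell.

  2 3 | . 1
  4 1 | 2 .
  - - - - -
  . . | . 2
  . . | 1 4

Step 1. [r4c1∈{3}] r4c1's peers cover all but 3 ⇒ r4c1=3.
Step 2. [r3c1∈{1}] r3c1 is down to just 1, so r3c1=1.
Step 3. [r3c2∈{4}] only 4 remains possible at r3c2, so r3c2=4.
Step 4. [r3c3∈{3}] r3c3 has the single candidate 3. So r3c3=3.
Step 5. [r2c4∈{3}] r2c4 is down to just 3, so r2c4=3.
Step 6. [r4c2∈{2}] r4c2's peers cover all but 2, so r4c2=2.
Step 7. [r1c3∈{4}] r1c3's peers cover all but 4, so r1c3=4.

Answer: 2 3 4 1 / 4 1 2 3 / 1 4 3 2 / 3 2 1 4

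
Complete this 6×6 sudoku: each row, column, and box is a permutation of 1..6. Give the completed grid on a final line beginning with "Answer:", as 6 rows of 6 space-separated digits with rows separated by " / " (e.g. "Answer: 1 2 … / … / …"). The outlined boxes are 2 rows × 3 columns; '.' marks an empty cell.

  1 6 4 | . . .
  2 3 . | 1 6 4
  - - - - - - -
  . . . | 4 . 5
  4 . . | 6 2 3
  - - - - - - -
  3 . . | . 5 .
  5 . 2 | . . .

Step 1. [r5c3∈{1,6}] in box 5, 6 fits only at r5c3, so r5c3=6.
Step 2. [r6c5∈{1,3,4}] across col 5, 4 lands solely at r6c5. So r6c5=4.
Step 3. [r6c2∈{1}] r6c2 has the single candidate 1, so r6c2=1.
Step 4. [r1c4∈{2,3,5}] row 1 places 5 nowhere but r1c4, so r1c4=5.
Step 5. [r4c3∈{1,5}] r4c3 is the only open cell in row 4 admitting 1. So r4c3=1.
Step 6. [r5c4∈{2}] only 2 remains possible at r5c4. So r5c4=2.
Step 7. [r3c2∈{2}] r3c2 has the single candidate 2 ⇒ r3c2=2.
Step 8. [r5c6∈{1}] r5c6 is down to just 1, so r5c6=1.
Step 9. [r2c3∈{5}] r2c3 has the single candidate 5 ⇒ r2c3=5.
Step 10. [r6c6∈{6}] r6c6 has the single candidate 6, so r6c6=6.
Step 11. [r3c5∈{1}] r3c5 has the single candidate 1, so r3c5=1.
Step 12. [r1c5∈{3}] only 3 remains possible at r1c5. So r1c5=3.
Step 13. [r1c6∈{2}] nothing but 2 survives at r1c6. So r1c6=2.
Step 14. [r5c2∈{4}] r5c2's peers cover all but 4 ⇒ r5c2=4.
Step 15. [r3c1∈{6}] r3c1's peers cover all but 6, so r3c1=6.
Step 16. [r6c4∈{3}] only 3 remains possible at r6c4. So r6c4=3.
Step 17. [r3c3∈{3}] nothing but 3 survives at r3c3, so r3c3=3.
Step 18. [r4c2∈{5}] r4c2 is down to just 5. So r4c2=5.

Answer: 1 6 4 5 3 2 / 2 3 5 1 6 4 / 6 2 3 4 1 5 / 4 5 1 6 2 3 / 3 4 6 2 5 1 / 5 1 2 3 4 6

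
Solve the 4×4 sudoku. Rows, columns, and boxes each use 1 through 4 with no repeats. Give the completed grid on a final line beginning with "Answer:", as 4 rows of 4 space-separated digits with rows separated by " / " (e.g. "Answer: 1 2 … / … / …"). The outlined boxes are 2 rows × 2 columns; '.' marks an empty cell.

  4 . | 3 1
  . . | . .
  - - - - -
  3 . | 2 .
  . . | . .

Step 1. [r3c4∈{4}] only 4 remains possible at r3c4. So r3c4=4.
Step 2. [r1c2∈{2}] nothing but 2 survives at r1c2, so r1c2=2.
Step 3. [r3c2∈{1}] nothing but 1 survives at r3c2. So r3c2=1.
Step 4. [r4c3∈{1}] r4c3's peers cover all but 1, so r4c3=1.
Step 5. [r2c3∈{4}] r2c3 has the single candidate 4, so r2c3=4.
Step 6. [r2c2∈{3}] only 3 remains possible at r2c2. So r2c2=3.
Step 7. [r4c1∈{2}] r4c1's peers cover all but 2 ⇒ r4c1=2.
Step 8. [r4c2∈{4}] nothing but 4 survives at r4c2 ⇒ r4c2=4.
Step 9. [r4c4∈{3}] r4c4 is down to just 3. So r4c4=3.
Step 10. [r2c1∈{1}] r2c1 has the single candidate 1, so r2c1=1.
Step 11. [r2c4∈{2}] nothing but 2 survives at r2c4 ⇒ r2c4=2.

Answer: 4 2 3 1 / 1 3 4 2 / 3 1 2 4 / 2 4 1 3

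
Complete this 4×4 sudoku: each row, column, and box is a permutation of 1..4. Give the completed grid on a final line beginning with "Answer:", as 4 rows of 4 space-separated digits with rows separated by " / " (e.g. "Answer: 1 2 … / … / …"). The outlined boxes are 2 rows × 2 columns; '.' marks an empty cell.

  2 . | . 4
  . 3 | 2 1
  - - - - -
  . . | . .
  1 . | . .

Step 1. [r3c1∈{3,4}] across col 1, 3 lands solely at r3c1. So r3c1=3.
Step 2. [r3c4∈{2}] r3c4 has the single candidate 2. So r3c4=2.
Step 3. [r3c2∈{4}] r3c2 has the single candidate 4. So r3c2=4.
Step 4. [r1c3∈{3}] nothing but 3 survives at r1c3 ⇒ r1c3=3.
Step 5. [r4c3∈{4}] r4c3 has the single candidate 4 ⇒ r4c3=4.
Step 6. [r2c1∈{4}] nothing but 4 survives at r2c1 ⇒ r2c1=4.
Step 7. [r1c2∈{1}] r1c2's peers cover all but 1, so r1c2=1.
Step 8. [r4c4∈{3}] r4c4 is down to just 3, so r4c4=3.
Step 9. [r3c3∈{1}] nothing but 1 survives at r3c3, so r3c3=1.
Step 10. [r4c2∈{2}] nothing but 2 survives at r4c2. So r4c2=2.

Answer: 2 1 3 4 / 4 3 2 1 / 3 4 1 2 / 1 2 4 3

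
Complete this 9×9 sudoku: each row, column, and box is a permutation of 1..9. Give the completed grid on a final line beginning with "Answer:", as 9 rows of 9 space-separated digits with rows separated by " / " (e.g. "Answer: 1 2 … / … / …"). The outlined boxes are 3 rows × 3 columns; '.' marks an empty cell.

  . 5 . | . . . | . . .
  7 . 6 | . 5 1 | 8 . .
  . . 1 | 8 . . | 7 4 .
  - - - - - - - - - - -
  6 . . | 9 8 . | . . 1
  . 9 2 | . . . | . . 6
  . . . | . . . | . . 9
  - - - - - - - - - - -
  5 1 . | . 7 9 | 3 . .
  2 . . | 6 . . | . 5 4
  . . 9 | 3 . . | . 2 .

Step 1. [r9c6∈{4,5,8}] row 9 places 5 nowhere but r9c6 ⇒ r9c6=5.
Step 2. [r7c4∈{2,4}] 2 has one home in row 7: r7c4 ⇒ r7c4=2.
Step 3. [r7c3∈{4,8}] r7c3 is the only open cell in row 7 admitting 4. So r7c3=4.
Step 4. [r9c1∈{8}] only 8 remains possible at r9c1. So r9c1=8.
Step 5. [r2c4∈{4}] r2c4 has the single candidate 4. So r2c4=4.
Step 6. [r6c2∈{3,4,7,8}] across col 2, 8 lands solely at r6c2. So r6c2=8.
Step 7. [r4c2∈{3,4,7}] col 2 places 4 nowhere but r4c2, so r4c2=4.
Step 8. [r1c8∈{1,3,6,9}] col 8 places 1 nowhere but r1c8, so r1c8=1.
Step 9. [r1c7∈{2,6,9}] across box 3, 6 lands solely at r1c7. So r1c7=6.
Step 10. [r8c5∈{1}] r8c5 has the single candidate 1, so r8c5=1.
Step 11. [r5c8∈{3,7,8}] row 5 places 8 nowhere but r5c8. So r5c8=8.
Step 12. [r1c4∈{7}] r1c4 has the single candidate 7 ⇒ r1c4=7.
Step 13. [r5c6∈{3,4,7}] 7 has one home in row 5: r5c6, so r5c6=7.
Step 14. [r6c6∈{2,3,4,6}] col 6 places 4 nowhere but r6c6, so r6c6=4.
Step 15. [r5c5∈{3}] only 3 remains possible at r5c5 ⇒ r5c5=3.
Step 16. [r4c6∈{2}] r4c6 has the single candidate 2 ⇒ r4c6=2.
Step 17. [r1c6∈{3}] nothing but 3 survives at r1c6, so r1c6=3.
Step 18. [r1c9∈{2}] r1c9 has the single candidate 2 ⇒ r1c9=2.
Step 19. [r2c9∈{3}] r2c9 has the single candidate 3, so r2c9=3.
Step 20. [r3c5∈{2,6,9}] 2 has one home in col 5: r3c5 ⇒ r3c5=2.
Step 21. [r4c7∈{5}] r4c7 is down to just 5, so r4c7=5.
Step 22. [r6c3∈{3,5,7}] 5 has one home in col 3: r6c3, so r6c3=5.
Step 23. [r4c3∈{3,7}] across box 4, 7 lands solely at r4c3. So r4c3=7.
Step 24. [r6c1∈{1,3}] box 4 places 3 nowhere but r6c1. So r6c1=3.
Step 25. [r8c2∈{3,7}] r8c2 is the only open cell in row 8 admitting 7 ⇒ r8c2=7.
Step 26. [r1c5∈{9}] only 9 remains possible at r1c5, so r1c5=9.
Step 27. [r5c1∈{1}] only 1 remains possible at r5c1. So r5c1=1.
Step 28. [r7c9∈{8}] nothing but 8 survives at r7c9. So r7c9=8.
Step 29. [r7c8∈{6}] nothing but 6 survives at r7c8, so r7c8=6.
Step 30. [r6c5∈{6}] r6c5 has the single candidate 6. So r6c5=6.
Step 31. [r8c3∈{3}] r8c3's peers cover all but 3. So r8c3=3.
Step 32. [r3c6∈{6}] only 6 remains possible at r3c6, so r3c6=6.
Step 33. [r9c7∈{1}] r9c7 has the single candidate 1 ⇒ r9c7=1.
Step 34. [r6c8∈{7}] r6c8 has the single candidate 7 ⇒ r6c8=7.
Step 35. [r5c4∈{5}] only 5 remains possible at r5c4. So r5c4=5.
Step 36. [r9c9∈{7}] r9c9's peers cover all but 7, so r9c9=7.
Step 37. [r4c8∈{3}] only 3 remains possible at r4c8 ⇒ r4c8=3.
Step 38. [r8c7∈{9}] nothing but 9 survives at r8c7. So r8c7=9.
Step 39. [r9c5∈{4}] r9c5 has the single candidate 4. So r9c5=4.
Step 40. [r3c9∈{5}] nothing but 5 survives at r3c9, so r3c9=5.
Step 41. [r1c1∈{4}] r1c1's peers cover all but 4, so r1c1=4.
Step 42. [r3c2∈{3}] r3c2's peers cover all but 3, so r3c2=3.
Step 43. [r8c6∈{8}] r8c6 is down to just 8, so r8c6=8.
Step 44. [r9c2∈{6}] nothing but 6 survives at r9c2, so r9c2=6.
Step 45. [r3c1∈{9}] only 9 remains possible at r3c1, so r3c1=9.
Step 46. [r1c3∈{8}] r1c3's peers cover all but 8. So r1c3=8.
Step 47. [r6c4∈{1}] nothing but 1 survives at r6c4 ⇒ r6c4=1.
Step 48. [r2c2∈{2}] r2c2 is down to just 2 ⇒ r2c2=2.
Step 49. [r6c7∈{2}] nothing but 2 survives at r6c7, so r6c7=2.
Step 50. [r2c8∈{9}] r2c8 is down to just 9 ⇒ r2c8=9.
Step 51. [r5c7∈{4}] only 4 remains possible at r5c7 ⇒ r5c7=4.

Answer: 4 5 8 7 9 3 6 1 2 / 7 2 6 4 5 1 8 9 3 / 9 3 1 8 2 6 7 4 5 / 6 4 7 9 8 2 5 3 1 / 1 9 2 5 3 7 4 8 6 / 3 8 5 1 6 4 2 7 9 / 5 1 4 2 7 9 3 6 8 / 2 7 3 6 1 8 9 5 4 / 8 6 9 3 4 5 1 2 7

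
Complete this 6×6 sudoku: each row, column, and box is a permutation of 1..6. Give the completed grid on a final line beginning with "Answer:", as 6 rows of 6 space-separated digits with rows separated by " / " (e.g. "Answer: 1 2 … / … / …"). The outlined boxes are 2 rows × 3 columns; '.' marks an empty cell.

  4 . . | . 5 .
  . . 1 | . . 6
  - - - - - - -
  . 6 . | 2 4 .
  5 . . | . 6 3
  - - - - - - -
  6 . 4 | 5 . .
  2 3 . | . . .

Step 1. [r1c2∈{2}] r1c2's peers cover all but 2 ⇒ r1c2=2.
Step 2. [r4c4∈{1}] r4c4 has the single candidate 1 ⇒ r4c4=1.
Step 3. [r2c1∈{3}] r2c1's peers cover all but 3, so r2c1=3.
Step 4. [r6c5∈{1}] only 1 remains possible at r6c5, so r6c5=1.
Step 5. [r2c4∈{4}] nothing but 4 survives at r2c4. So r2c4=4.
Step 6. [r5c6∈{2}] r5c6's peers cover all but 2 ⇒ r5c6=2.
Step 7. [r6c4∈{6}] r6c4's peers cover all but 6. So r6c4=6.
Step 8. [r2c2∈{5}] r2c2 is down to just 5. So r2c2=5.
Step 9. [r1c6∈{1}] nothing but 1 survives at r1c6. So r1c6=1.
Step 10. [r5c5∈{3}] only 3 remains possible at r5c5, so r5c5=3.
Step 11. [r6c3∈{5}] only 5 remains possible at r6c3, so r6c3=5.
Step 12. [r6c6∈{4}] only 4 remains possible at r6c6 ⇒ r6c6=4.
Step 13. [r4c3∈{2}] nothing but 2 survives at r4c3, so r4c3=2.
Step 14. [r4c2∈{4}] nothing but 4 survives at r4c2 ⇒ r4c2=4.
Step 15. [r1c3∈{6}] r1c3's peers cover all but 6 ⇒ r1c3=6.
Step 16. [r3c1∈{1}] r3c1 has the single candidate 1, so r3c1=1.
Step 17. [r5c2∈{1}] only 1 remains possible at r5c2 ⇒ r5c2=1.
Step 18. [r3c6∈{5}] nothing but 5 survives at r3c6, so r3c6=5.
Step 19. [r1c4∈{3}] r1c4's peers cover all but 3 ⇒ r1c4=3.
Step 20. [r3c3∈{3}] only 3 remains possible at r3c3 ⇒ r3c3=3.
Step 21. [r2c5∈{2}] r2c5 is down to just 2 ⇒ r2c5=2.

Answer: 4 2 6 3 5 1 / 3 5 1 4 2 6 / 1 6 3 2 4 5 / 5 4 2 1 6 3 / 6 1 4 5 3 2 / 2 3 5 6 1 4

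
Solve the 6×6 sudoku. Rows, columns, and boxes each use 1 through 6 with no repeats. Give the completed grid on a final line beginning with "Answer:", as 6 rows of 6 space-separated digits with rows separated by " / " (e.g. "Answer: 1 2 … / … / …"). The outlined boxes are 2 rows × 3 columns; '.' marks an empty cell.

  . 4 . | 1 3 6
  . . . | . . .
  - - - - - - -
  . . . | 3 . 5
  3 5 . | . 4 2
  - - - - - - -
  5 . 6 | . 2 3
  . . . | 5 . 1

Step 1. [r1c1∈{2}] r1c1 is down to just 2, so r1c1=2.
Step 2. [r3c5∈{1,6}] 1 has one home in col 5: r3c5 ⇒ r3c5=1.
Step 3. [r2c1∈{1,6}] r2c1 is the only open cell in col 1 admitting 1, so r2c1=1.
Step 4. [r2c2∈{3,6}] across row 2, 6 lands solely at r2c2. So r2c2=6.
Step 5. [r2c3∈{3,5}] 3 has one home in row 2: r2c3. So r2c3=3.
Step 6. [r6c1∈{4}] r6c1 has the single candidate 4 ⇒ r6c1=4.
Step 7. [r3c2∈{2}] r3c2's peers cover all but 2 ⇒ r3c2=2.
Step 8. [r2c6∈{4}] r2c6 is down to just 4 ⇒ r2c6=4.
Step 9. [r6c5∈{6}] only 6 remains possible at r6c5 ⇒ r6c5=6.
Step 10. [r1c3∈{5}] nothing but 5 survives at r1c3. So r1c3=5.
Step 11. [r3c3∈{4}] r3c3's peers cover all but 4 ⇒ r3c3=4.
Step 12. [r5c2∈{1}] r5c2's peers cover all but 1, so r5c2=1.
Step 13. [r4c4∈{6}] r4c4 is down to just 6, so r4c4=6.
Step 14. [r5c4∈{4}] nothing but 4 survives at r5c4. So r5c4=4.
Step 15. [r6c2∈{3}] nothing but 3 survives at r6c2, so r6c2=3.
Step 16. [r2c4∈{2}] r2c4's peers cover all but 2. So r2c4=2.
Step 17. [r4c3∈{1}] r4c3 is down to just 1. So r4c3=1.
Step 18. [r2c5∈{5}] r2c5's peers cover all but 5, so r2c5=5.
Step 19. [r3c1∈{6}] r3c1 has the single candidate 6 ⇒ r3c1=6.
Step 20. [r6c3∈{2}] r6c3 has the single candidate 2, so r6c3=2.

Answer: 2 4 5 1 3 6 / 1 6 3 2 5 4 / 6 2 4 3 1 5 / 3 5 1 6 4 2 / 5 1 6 4 2 3 / 4 3 2 5 6 1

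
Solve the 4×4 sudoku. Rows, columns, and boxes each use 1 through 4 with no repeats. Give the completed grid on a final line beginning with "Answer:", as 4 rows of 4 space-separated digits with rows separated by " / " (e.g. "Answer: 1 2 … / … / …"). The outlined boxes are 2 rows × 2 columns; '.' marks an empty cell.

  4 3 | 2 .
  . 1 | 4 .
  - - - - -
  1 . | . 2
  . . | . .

Step 1. [r4c4∈{1,3,4}] across col 4, 4 lands solely at r4c4, so r4c4=4.
Step 2. [r4c1∈{2,3}] r4c1 is the only open cell in col 1 admitting 3, so r4c1=3.
Step 3. [r2c1∈{2}] r2c1 is down to just 2, so r2c1=2.
Step 4. [r4c3∈{1}] only 1 remains possible at r4c3 ⇒ r4c3=1.
Step 5. [r3c3∈{3}] r3c3 is down to just 3, so r3c3=3.
Step 6. [r3c2∈{4}] r3c2 has the single candidate 4, so r3c2=4.
Step 7. [r2c4∈{3}] r2c4 is down to just 3 ⇒ r2c4=3.
Step 8. [r4c2∈{2}] only 2 remains possible at r4c2, so r4c2=2.
Step 9. [r1c4∈{1}] only 1 remains possible at r1c4 ⇒ r1c4=1.

Answer: 4 3 2 1 / 2 1 4 3 / 1 4 3 2 / 3 2 1 4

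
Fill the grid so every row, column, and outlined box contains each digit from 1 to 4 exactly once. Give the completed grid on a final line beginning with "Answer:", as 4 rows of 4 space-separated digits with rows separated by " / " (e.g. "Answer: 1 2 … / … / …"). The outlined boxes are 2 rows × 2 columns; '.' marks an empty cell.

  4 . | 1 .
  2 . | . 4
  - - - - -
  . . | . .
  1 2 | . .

Step 1. [r2c3∈{3}] r2c3's peers cover all but 3, so r2c3=3.
Step 2. [r3c4∈{1,2,3}] 1 has one home in row 3: r3c4 ⇒ r3c4=1.
Step 3. [r3c2∈{3,4}] in col 2, 4 fits only at r3c2 ⇒ r3c2=4.
Step 4. [r4c3∈{4}] r4c3's peers cover all but 4, so r4c3=4.
Step 5. [r1c2∈{3}] only 3 remains possible at r1c2, so r1c2=3.
Step 6. [r2c2∈{1}] nothing but 1 survives at r2c2, so r2c2=1.
Step 7. [r1c4∈{2}] r1c4 is down to just 2 ⇒ r1c4=2.
Step 8. [r4c4∈{3}] r4c4 is down to just 3, so r4c4=3.
Step 9. [r3c1∈{3}] only 3 remains possible at r3c1 ⇒ r3c1=3.
Step 10. [r3c3∈{2}] r3c3 is down to just 2 ⇒ r3c3=2.

Answer: 4 3 1 2 / 2 1 3 4 / 3 4 2 1 / 1 2 4 3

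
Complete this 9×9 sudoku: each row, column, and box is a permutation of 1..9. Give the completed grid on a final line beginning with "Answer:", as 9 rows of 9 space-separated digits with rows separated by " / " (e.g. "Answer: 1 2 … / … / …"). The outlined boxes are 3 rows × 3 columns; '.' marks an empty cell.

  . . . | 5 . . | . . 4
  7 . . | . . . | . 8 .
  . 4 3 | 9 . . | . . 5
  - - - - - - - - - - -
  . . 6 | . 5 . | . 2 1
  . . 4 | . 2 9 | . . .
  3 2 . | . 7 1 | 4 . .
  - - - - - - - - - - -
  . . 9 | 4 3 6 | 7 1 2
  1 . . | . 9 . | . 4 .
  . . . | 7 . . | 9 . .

Step 1. [r2c4∈{1,2,3,6}] 1 has one home in col 4: r2c4 ⇒ r2c4=1.
Step 2. [r5c9∈{3,6,7,8}] 7 has one home in col 9: r5c9 ⇒ r5c9=7.
Step 3. [r9c1∈{2,4,5,6,8}] row 9 places 4 nowhere but r9c1. So r9c1=4.
Step 4. [r8c3∈{2,5,7,8}] in col 3, 7 fits only at r8c3 ⇒ r8c3=7.
Step 5. [r9c3∈{2,5,8}] across box 7, 2 lands solely at r9c3, so r9c3=2.
Step 6. [r1c3∈{1,8}] 1 has one home in col 3: r1c3. So r1c3=1.
Step 7. [r6c3∈{5,8}] across col 3, 8 lands solely at r6c3. So r6c3=8.
Step 8. [r6c8∈{5,6,9}] in row 6, 5 fits only at r6c8 ⇒ r6c8=5.
Step 9. [r1c8∈{3,6,7,9}] 9 has one home in col 8: r1c8. So r1c8=9.
Step 10. [r8c7∈{3,5,6,8}] col 7 places 5 nowhere but r8c7. So r8c7=5.
Step 11. [r1c6∈{2,3,7,8}] r1c6 is the only open cell in row 1 admitting 7. So r1c6=7.
Step 12. [r1c7∈{2,3,6}] across row 1, 3 lands solely at r1c7. So r1c7=3.
Step 13. [r2c9∈{6}] r2c9's peers cover all but 6. So r2c9=6.
Step 14. [r8c2∈{3,6,8}] 6 has one home in row 8: r8c2 ⇒ r8c2=6.
Step 15. [r1c2∈{8}] only 8 remains possible at r1c2 ⇒ r1c2=8.
Step 16. [r7c2∈{5}] only 5 remains possible at r7c2, so r7c2=5.
Step 17. [r4c6∈{3,4,8}] r4c6 is the only open cell in row 4 admitting 4, so r4c6=4.
Step 18. [r5c7∈{6,8}] across col 7, 6 lands solely at r5c7. So r5c7=6.
Step 19. [r5c4∈{3,8}] r5c4 is the only open cell in row 5 admitting 8 ⇒ r5c4=8.
Step 20. [r8c9∈{3,8}] 3 has one home in row 8: r8c9. So r8c9=3.
Step 21. [r8c6∈{2,8}] in row 8, 8 fits only at r8c6. So r8c6=8.
Step 22. [r3c6∈{2}] only 2 remains possible at r3c6 ⇒ r3c6=2.
Step 23. [r3c1∈{6}] r3c1 is down to just 6 ⇒ r3c1=6.
Step 24. [r4c2∈{7,9}] 7 has one home in row 4: r4c2, so r4c2=7.
Step 25. [r9c6∈{5}] only 5 remains possible at r9c6 ⇒ r9c6=5.
Step 26. [r9c9∈{8}] r9c9's peers cover all but 8. So r9c9=8.
Step 27. [r1c5∈{6}] r1c5's peers cover all but 6, so r1c5=6.
Step 28. [r2c7∈{2}] r2c7 is down to just 2. So r2c7=2.
Step 29. [r2c5∈{4}] r2c5 has the single candidate 4 ⇒ r2c5=4.
Step 30. [r3c5∈{8}] only 8 remains possible at r3c5, so r3c5=8.
Step 31. [r3c8∈{7}] only 7 remains possible at r3c8, so r3c8=7.
Step 32. [r6c9∈{9}] r6c9 is down to just 9 ⇒ r6c9=9.
Step 33. [r8c4∈{2}] r8c4's peers cover all but 2, so r8c4=2.
Step 34. [r2c2∈{9}] only 9 remains possible at r2c2. So r2c2=9.
Step 35. [r9c8∈{6}] nothing but 6 survives at r9c8, so r9c8=6.
Step 36. [r2c3∈{5}] r2c3's peers cover all but 5. So r2c3=5.
Step 37. [r5c2∈{1}] r5c2 is down to just 1. So r5c2=1.
Step 38. [r3c7∈{1}] r3c7 has the single candidate 1, so r3c7=1.
Step 39. [r4c4∈{3}] only 3 remains possible at r4c4. So r4c4=3.
Step 40. [r9c5∈{1}] only 1 remains possible at r9c5, so r9c5=1.
Step 41. [r5c8∈{3}] r5c8 is down to just 3. So r5c8=3.
Step 42. [r2c6∈{3}] nothing but 3 survives at r2c6. So r2c6=3.
Step 43. [r5c1∈{5}] r5c1 is down to just 5, so r5c1=5.
Step 44. [r9c2∈{3}] r9c2 is down to just 3. So r9c2=3.
Step 45. [r6c4∈{6}] r6c4 has the single candidate 6 ⇒ r6c4=6.
Step 46. [r4c1∈{9}] r4c1 is down to just 9, so r4c1=9.
Step 47. [r7c1∈{8}] nothing but 8 survives at r7c1. So r7c1=8.
Step 48. [r1c1∈{2}] r1c1 has the single candidate 2, so r1c1=2.
Step 49. [r4c7∈{8}] r4c7 has the single candidate 8 ⇒ r4c7=8.

Answer: 2 8 1 5 6 7 3 9 4 / 7 9 5 1 4 3 2 8 6 / 6 4 3 9 8 2 1 7 5 / 9 7 6 3 5 4 8 2 1 / 5 1 4 8 2 9 6 3 7 / 3 2 8 6 7 1 4 5 9 / 8 5 9 4 3 6 7 1 2 / 1 6 7 2 9 8 5 4 3 / 4 3 2 7 1 5 9 6 8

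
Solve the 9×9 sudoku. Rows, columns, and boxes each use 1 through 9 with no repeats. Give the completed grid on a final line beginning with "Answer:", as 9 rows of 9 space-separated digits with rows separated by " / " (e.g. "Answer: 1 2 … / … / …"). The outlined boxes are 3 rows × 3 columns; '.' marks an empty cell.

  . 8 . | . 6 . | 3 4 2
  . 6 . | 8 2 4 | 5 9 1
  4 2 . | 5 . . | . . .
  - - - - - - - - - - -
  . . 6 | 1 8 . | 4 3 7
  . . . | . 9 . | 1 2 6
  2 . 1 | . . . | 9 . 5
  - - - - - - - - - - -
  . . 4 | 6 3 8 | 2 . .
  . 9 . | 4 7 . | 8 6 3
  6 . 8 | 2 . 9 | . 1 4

Step 1. [r4c2∈{5}] nothing but 5 survives at r4c2. So r4c2=5.
Step 2. [r1c1∈{1,5,7,9}] 1 has one home in box 1: r1c1, so r1c1=1.
Step 3. [r3c6∈{1,3,7}] 3 has one home in box 2: r3c6. So r3c6=3.
Step 4. [r1c6∈{7}] r1c6 is down to just 7 ⇒ r1c6=7.
Step 5. [r5c2∈{3,4,7}] 4 has one home in row 5: r5c2, so r5c2=4.
Step 6. [r8c1∈{5}] only 5 remains possible at r8c1, so r8c1=5.
Step 7. [r7c1∈{7}] r7c1 has the single candidate 7. So r7c1=7.
Step 8. [r2c3∈{3,7}] row 2 places 7 nowhere but r2c3, so r2c3=7.
Step 9. [r5c3∈{3}] r5c3 is down to just 3, so r5c3=3.
Step 10. [r3c8∈{7,8}] col 8 places 7 nowhere but r3c8, so r3c8=7.
Step 11. [r3c3∈{9}] r3c3 is down to just 9 ⇒ r3c3=9.
Step 12. [r6c4∈{3,7}] r6c4 is the only open cell in row 6 admitting 3, so r6c4=3.
Step 13. [r5c6∈{5}] nothing but 5 survives at r5c6. So r5c6=5.
Step 14. [r6c6∈{6}] r6c6 has the single candidate 6. So r6c6=6.
Step 15. [r8c6∈{1}] r8c6 is down to just 1. So r8c6=1.
Step 16. [r4c1∈{9}] only 9 remains possible at r4c1, so r4c1=9.
Step 17. [r1c3∈{5}] r1c3's peers cover all but 5 ⇒ r1c3=5.
Step 18. [r9c2∈{3}] r9c2 has the single candidate 3. So r9c2=3.
Step 19. [r4c6∈{2}] only 2 remains possible at r4c6. So r4c6=2.
Step 20. [r9c7∈{7}] only 7 remains possible at r9c7. So r9c7=7.
Step 21. [r6c2∈{7}] r6c2 has the single candidate 7, so r6c2=7.
Step 22. [r5c1∈{8}] r5c1 has the single candidate 8 ⇒ r5c1=8.
Step 23. [r6c8∈{8}] r6c8 is down to just 8, so r6c8=8.
Step 24. [r7c8∈{5}] only 5 remains possible at r7c8. So r7c8=5.
Step 25. [r7c9∈{9}] r7c9 is down to just 9. So r7c9=9.
Step 26. [r8c3∈{2}] r8c3 has the single candidate 2, so r8c3=2.
Step 27. [r9c5∈{5}] r9c5's peers cover all but 5, so r9c5=5.
Step 28. [r5c4∈{7}] nothing but 7 survives at r5c4, so r5c4=7.
Step 29. [r6c5∈{4}] r6c5's peers cover all but 4 ⇒ r6c5=4.
Step 30. [r7c2∈{1}] r7c2's peers cover all but 1 ⇒ r7c2=1.
Step 31. [r2c1∈{3}] r2c1 is down to just 3. So r2c1=3.
Step 32. [r1c4∈{9}] nothing but 9 survives at r1c4 ⇒ r1c4=9.
Step 33. [r3c5∈{1}] r3c5 is down to just 1. So r3c5=1.
Step 34. [r3c9∈{8}] nothing but 8 survives at r3c9. So r3c9=8.
Step 35. [r3c7∈{6}] r3c7's peers cover all but 6 ⇒ r3c7=6.

Answer: 1 8 5 9 6 7 3 4 2 / 3 6 7 8 2 4 5 9 1 / 4 2 9 5 1 3 6 7 8 / 9 5 6 1 8 2 4 3 7 / 8 4 3 7 9 5 1 2 6 / 2 7 1 3 4 6 9 8 5 / 7 1 4 6 3 8 2 5 9 / 5 9 2 4 7 1 8 6 3 / 6 3 8 2 5 9 7 1 4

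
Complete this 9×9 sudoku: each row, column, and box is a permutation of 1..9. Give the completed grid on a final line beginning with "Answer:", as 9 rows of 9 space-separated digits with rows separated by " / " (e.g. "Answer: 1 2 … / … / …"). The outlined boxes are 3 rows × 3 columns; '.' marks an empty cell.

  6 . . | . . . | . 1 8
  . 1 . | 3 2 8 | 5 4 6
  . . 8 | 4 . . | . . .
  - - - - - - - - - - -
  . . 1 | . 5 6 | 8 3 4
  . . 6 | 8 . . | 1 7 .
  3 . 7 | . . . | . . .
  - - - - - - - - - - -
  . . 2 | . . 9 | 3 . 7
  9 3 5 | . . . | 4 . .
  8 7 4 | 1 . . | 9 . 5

Step 1. [r3c5∈{1,6,7,9}] r3c5 is the only open cell in row 3 admitting 6 ⇒ r3c5=6.
Step 2. [r4c1∈{2}] r4c1's peers cover all but 2 ⇒ r4c1=2.
Step 3. [r4c2∈{9}] nothing but 9 survives at r4c2. So r4c2=9.
Step 4. [r5c1∈{4,5}] 4 has one home in col 1: r5c1 ⇒ r5c1=4.
Step 5. [r6c8∈{2,5,6,9}] r6c8 is the only open cell in col 8 admitting 5. So r6c8=5.
Step 6. [r3c1∈{5,7}] in col 1, 5 fits only at r3c1 ⇒ r3c1=5.
Step 7. [r3c2∈{2}] nothing but 2 survives at r3c2, so r3c2=2.
Step 8. [r9c8∈{2,6}] 6 has one home in row 9: r9c8. So r9c8=6.
Step 9. [r9c6∈{2,3}] across row 9, 2 lands solely at r9c6. So r9c6=2.
Step 10. [r8c6∈{7}] r8c6 is down to just 7 ⇒ r8c6=7.
Step 11. [r5c9∈{2,9}] 2 has one home in row 5: r5c9. So r5c9=2.
Step 12. [r5c5∈{3,9}] r5c5 is the only open cell in row 5 admitting 9, so r5c5=9.
Step 13. [r1c4∈{5,7,9}] r1c4 is the only open cell in col 4 admitting 9. So r1c4=9.
Step 14. [r6c5∈{1,4}] col 5 places 1 nowhere but r6c5. So r6c5=1.
Step 15. [r8c5∈{8}] r8c5 has the single candidate 8. So r8c5=8.
Step 16. [r3c7∈{7}] only 7 remains possible at r3c7. So r3c7=7.
Step 17. [r3c8∈{9}] r3c8's peers cover all but 9. So r3c8=9.
Step 18. [r8c4∈{6}] only 6 remains possible at r8c4, so r8c4=6.
Step 19. [r1c2∈{4}] only 4 remains possible at r1c2, so r1c2=4.
Step 20. [r4c4∈{7}] r4c4's peers cover all but 7 ⇒ r4c4=7.
Step 21. [r7c2∈{6}] r7c2 has the single candidate 6 ⇒ r7c2=6.
Step 22. [r8c8∈{2}] r8c8 has the single candidate 2. So r8c8=2.
Step 23. [r1c3∈{3}] r1c3 has the single candidate 3, so r1c3=3.
Step 24. [r1c5∈{7}] only 7 remains possible at r1c5. So r1c5=7.
Step 25. [r2c3∈{9}] nothing but 9 survives at r2c3. So r2c3=9.
Step 26. [r9c5∈{3}] nothing but 3 survives at r9c5 ⇒ r9c5=3.
Step 27. [r1c7∈{2}] nothing but 2 survives at r1c7 ⇒ r1c7=2.
Step 28. [r3c9∈{3}] r3c9's peers cover all but 3. So r3c9=3.
Step 29. [r6c7∈{6}] r6c7's peers cover all but 6 ⇒ r6c7=6.
Step 30. [r8c9∈{1}] only 1 remains possible at r8c9, so r8c9=1.
Step 31. [r7c4∈{5}] r7c4's peers cover all but 5. So r7c4=5.
Step 32. [r6c9∈{9}] r6c9 has the single candidate 9 ⇒ r6c9=9.
Step 33. [r6c6∈{4}] r6c6 is down to just 4. So r6c6=4.
Step 34. [r7c1∈{1}] only 1 remains possible at r7c1, so r7c1=1.
Step 35. [r7c5∈{4}] only 4 remains possible at r7c5. So r7c5=4.
Step 36. [r7c8∈{8}] r7c8 is down to just 8. So r7c8=8.
Step 37. [r5c6∈{3}] nothing but 3 survives at r5c6. So r5c6=3.
Step 38. [r2c1∈{7}] r2c1 is down to just 7 ⇒ r2c1=7.
Step 39. [r6c2∈{8}] nothing but 8 survives at r6c2. So r6c2=8.
Step 40. [r5c2∈{5}] nothing but 5 survives at r5c2 ⇒ r5c2=5.
Step 41. [r1c6∈{5}] r1c6 is down to just 5. So r1c6=5.
Step 42. [r3c6∈{1}] r3c6 is down to just 1, so r3c6=1.
Step 43. [r6c4∈{2}] only 2 remains possible at r6c4. So r6c4=2.

Answer: 6 4 3 9 7 5 2 1 8 / 7 1 9 3 2 8 5 4 6 / 5 2 8 4 6 1 7 9 3 / 2 9 1 7 5 6 8 3 4 / 4 5 6 8 9 3 1 7 2 / 3 8 7 2 1 4 6 5 9 / 1 6 2 5 4 9 3 8 7 / 9 3 5 6 8 7 4 2 1 / 8 7 4 1 3 2 9 6 5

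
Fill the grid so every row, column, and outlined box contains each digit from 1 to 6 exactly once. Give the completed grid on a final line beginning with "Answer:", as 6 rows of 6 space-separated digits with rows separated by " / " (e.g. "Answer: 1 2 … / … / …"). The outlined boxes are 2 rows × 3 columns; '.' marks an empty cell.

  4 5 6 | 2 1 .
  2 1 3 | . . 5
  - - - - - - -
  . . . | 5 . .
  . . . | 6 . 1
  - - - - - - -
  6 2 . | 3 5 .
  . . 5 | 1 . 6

Step 1. [r3c6∈{2,3,4}] col 6 places 2 nowhere but r3c6. So r3c6=2.
Step 2. [r6c1∈{3}] only 3 remains possible at r6c1, so r6c1=3.
Step 3. [r6c2∈{4}] nothing but 4 survives at r6c2, so r6c2=4.
Step 4. [r4c2∈{3}] r4c2's peers cover all but 3 ⇒ r4c2=3.
Step 5. [r4c5∈{4}] r4c5's peers cover all but 4, so r4c5=4.
Step 6. [r3c3∈{1,4}] row 3 places 4 nowhere but r3c3. So r3c3=4.
Step 7. [r2c5∈{6}] only 6 remains possible at r2c5 ⇒ r2c5=6.
Step 8. [r6c5∈{2}] r6c5 is down to just 2. So r6c5=2.
Step 9. [r3c1∈{1}] only 1 remains possible at r3c1 ⇒ r3c1=1.
Step 10. [r5c6∈{4}] r5c6 is down to just 4 ⇒ r5c6=4.
Step 11. [r4c3∈{2}] nothing but 2 survives at r4c3 ⇒ r4c3=2.
Step 12. [r1c6∈{3}] only 3 remains possible at r1c6 ⇒ r1c6=3.
Step 13. [r4c1∈{5}] only 5 remains possible at r4c1. So r4c1=5.
Step 14. [r5c3∈{1}] nothing but 1 survives at r5c3, so r5c3=1.
Step 15. [r2c4∈{4}] nothing but 4 survives at r2c4. So r2c4=4.
Step 16. [r3c2∈{6}] r3c2 is down to just 6 ⇒ r3c2=6.
Step 17. [r3c5∈{3}] nothing but 3 survives at r3c5 ⇒ r3c5=3.

Answer: 4 5 6 2 1 3 / 2 1 3 4 6 5 / 1 6 4 5 3 2 / 5 3 2 6 4 1 / 6 2 1 3 5 4 / 3 4 5 1 2 6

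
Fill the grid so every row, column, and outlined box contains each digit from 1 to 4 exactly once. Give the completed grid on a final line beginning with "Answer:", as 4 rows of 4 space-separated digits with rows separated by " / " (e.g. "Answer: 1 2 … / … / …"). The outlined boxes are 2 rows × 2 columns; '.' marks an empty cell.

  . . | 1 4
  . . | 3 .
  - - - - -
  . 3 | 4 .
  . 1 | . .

Step 1. [r2c4∈{2}] nothing but 2 survives at r2c4, so r2c4=2.
Step 2. [r4c1∈{2,4}] r4c1 is the only open cell in row 4 admitting 4, so r4c1=4.
Step 3. [r3c1∈{2}] nothing but 2 survives at r3c1 ⇒ r3c1=2.
Step 4. [r3c4∈{1}] r3c4 is down to just 1, so r3c4=1.
Step 5. [r2c1∈{1}] only 1 remains possible at r2c1 ⇒ r2c1=1.
Step 6. [r1c1∈{3}] r1c1 is down to just 3, so r1c1=3.
Step 7. [r2c2∈{4}] nothing but 4 survives at r2c2. So r2c2=4.
Step 8. [r4c3∈{2}] r4c3's peers cover all but 2, so r4c3=2.
Step 9. [r1c2∈{2}] r1c2 has the single candidate 2 ⇒ r1c2=2.
Step 10. [r4c4∈{3}] nothing but 3 survives at r4c4, so r4c4=3.

Answer: 3 2 1 4 / 1 4 3 2 / 2 3 4 1 / 4 1 2 3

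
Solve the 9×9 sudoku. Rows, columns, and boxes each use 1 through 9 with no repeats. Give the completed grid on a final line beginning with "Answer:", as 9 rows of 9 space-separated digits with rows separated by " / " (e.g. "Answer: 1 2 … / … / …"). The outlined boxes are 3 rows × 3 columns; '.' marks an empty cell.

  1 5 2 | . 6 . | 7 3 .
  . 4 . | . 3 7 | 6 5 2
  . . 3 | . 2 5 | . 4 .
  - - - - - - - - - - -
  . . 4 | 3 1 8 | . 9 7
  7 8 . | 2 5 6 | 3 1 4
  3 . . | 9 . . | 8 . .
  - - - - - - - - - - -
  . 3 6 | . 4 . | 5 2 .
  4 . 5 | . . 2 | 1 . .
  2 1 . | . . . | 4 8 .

Step 1. [r7c9∈{9}] r7c9 has the single candidate 9. So r7c9=9.
Step 2. [r7c4∈{1,7,8}] across row 7, 7 lands solely at r7c4, so r7c4=7.
Step 3. [r2c3∈{8,9}] across col 3, 8 lands solely at r2c3. So r2c3=8.
Step 4. [r6c8∈{6}] nothing but 6 survives at r6c8 ⇒ r6c8=6.
Step 5. [r3c2∈{6,7,9}] across row 3, 7 lands solely at r3c2 ⇒ r3c2=7.
Step 6. [r9c5∈{9}] r9c5 has the single candidate 9. So r9c5=9.
Step 7. [r4c2∈{2,6}] r4c2 is the only open cell in col 2 admitting 6, so r4c2=6.
Step 8. [r3c9∈{1,8}] across col 9, 1 lands solely at r3c9, so r3c9=1.
Step 9. [r8c9∈{3,6}] across row 8, 3 lands solely at r8c9 ⇒ r8c9=3.
Step 10. [r3c4∈{8}] r3c4 has the single candidate 8 ⇒ r3c4=8.
Step 11. [r6c6∈{4}] only 4 remains possible at r6c6, so r6c6=4.
Step 12. [r8c4∈{6}] r8c4 has the single candidate 6, so r8c4=6.
Step 13. [r3c7∈{9}] nothing but 9 survives at r3c7 ⇒ r3c7=9.
Step 14. [r2c1∈{9}] nothing but 9 survives at r2c1 ⇒ r2c1=9.
Step 15. [r7c1∈{8}] r7c1 has the single candidate 8. So r7c1=8.
Step 16. [r4c7∈{2}] r4c7 has the single candidate 2, so r4c7=2.
Step 17. [r8c5∈{8}] r8c5's peers cover all but 8 ⇒ r8c5=8.
Step 18. [r9c9∈{6}] nothing but 6 survives at r9c9, so r9c9=6.
Step 19. [r4c1∈{5}] nothing but 5 survives at r4c1 ⇒ r4c1=5.
Step 20. [r6c2∈{2}] only 2 remains possible at r6c2. So r6c2=2.
Step 21. [r2c4∈{1}] r2c4 is down to just 1, so r2c4=1.
Step 22. [r9c6∈{3}] r9c6 has the single candidate 3. So r9c6=3.
Step 23. [r6c3∈{1}] r6c3 has the single candidate 1, so r6c3=1.
Step 24. [r8c2∈{9}] r8c2's peers cover all but 9, so r8c2=9.
Step 25. [r1c9∈{8}] nothing but 8 survives at r1c9 ⇒ r1c9=8.
Step 26. [r6c9∈{5}] r6c9 is down to just 5, so r6c9=5.
Step 27. [r5c3∈{9}] r5c3 is down to just 9. So r5c3=9.
Step 28. [r1c4∈{4}] r1c4's peers cover all but 4, so r1c4=4.
Step 29. [r7c6∈{1}] nothing but 1 survives at r7c6. So r7c6=1.
Step 30. [r3c1∈{6}] r3c1's peers cover all but 6. So r3c1=6.
Step 31. [r6c5∈{7}] only 7 remains possible at r6c5. So r6c5=7.
Step 32. [r9c3∈{7}] r9c3's peers cover all but 7, so r9c3=7.
Step 33. [r8c8∈{7}] r8c8 has the single candidate 7, so r8c8=7.
Step 34. [r9c4∈{5}] r9c4 has the single candidate 5, so r9c4=5.
Step 35. [r1c6∈{9}] r1c6 has the single candidate 9, so r1c6=9.

Answer: 1 5 2 4 6 9 7 3 8 / 9 4 8 1 3 7 6 5 2 / 6 7 3 8 2 5 9 4 1 / 5 6 4 3 1 8 2 9 7 / 7 8 9 2 5 6 3 1 4 / 3 2 1 9 7 4 8 6 5 / 8 3 6 7 4 1 5 2 9 / 4 9 5 6 8 2 1 7 3 / 2 1 7 5 9 3 4 8 6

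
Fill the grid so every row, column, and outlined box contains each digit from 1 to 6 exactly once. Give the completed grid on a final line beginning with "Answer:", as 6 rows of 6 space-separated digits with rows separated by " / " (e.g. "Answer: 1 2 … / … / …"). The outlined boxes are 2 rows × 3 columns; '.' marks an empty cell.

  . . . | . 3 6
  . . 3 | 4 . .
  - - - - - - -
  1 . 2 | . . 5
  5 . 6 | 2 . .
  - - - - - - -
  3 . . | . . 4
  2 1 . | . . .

Step 1. [r5c3∈{5}] r5c3 has the single candidate 5. So r5c3=5.
Step 2. [r2c6∈{1,2}] r2c6 is the only open cell in col 6 admitting 2. So r2c6=2.
Step 3. [r2c5∈{1,5}] in row 2, 1 fits only at r2c5. So r2c5=1.
Step 4. [r5c2∈{6}] r5c2 has the single candidate 6. So r5c2=6.
Step 5. [r4c5∈{4}] nothing but 4 survives at r4c5, so r4c5=4.
Step 6. [r3c5∈{6}] r3c5 has the single candidate 6 ⇒ r3c5=6.
Step 7. [r3c4∈{3}] r3c4 has the single candidate 3. So r3c4=3.
Step 8. [r1c1∈{4}] only 4 remains possible at r1c1. So r1c1=4.
Step 9. [r1c4∈{5}] r1c4 has the single candidate 5, so r1c4=5.
Step 10. [r5c4∈{1}] only 1 remains possible at r5c4. So r5c4=1.
Step 11. [r4c6∈{1}] only 1 remains possible at r4c6 ⇒ r4c6=1.
Step 12. [r3c2∈{4}] nothing but 4 survives at r3c2 ⇒ r3c2=4.
Step 13. [r4c2∈{3}] only 3 remains possible at r4c2, so r4c2=3.
Step 14. [r6c5∈{5}] r6c5's peers cover all but 5, so r6c5=5.
Step 15. [r1c2∈{2}] r1c2's peers cover all but 2, so r1c2=2.
Step 16. [r6c3∈{4}] r6c3's peers cover all but 4. So r6c3=4.
Step 17. [r6c4∈{6}] r6c4 is down to just 6 ⇒ r6c4=6.
Step 18. [r2c2∈{5}] r2c2's peers cover all but 5, so r2c2=5.
Step 19. [r2c1∈{6}] r2c1's peers cover all but 6, so r2c1=6.
Step 20. [r1c3∈{1}] nothing but 1 survives at r1c3 ⇒ r1c3=1.
Step 21. [r6c6∈{3}] nothing but 3 survives at r6c6. So r6c6=3.
Step 22. [r5c5∈{2}] only 2 remains possible at r5c5. So r5c5=2.

Answer: 4 2 1 5 3 6 / 6 5 3 4 1 2 / 1 4 2 3 6 5 / 5 3 6 2 4 1 / 3 6 5 1 2 4 / 2 1 4 6 5 3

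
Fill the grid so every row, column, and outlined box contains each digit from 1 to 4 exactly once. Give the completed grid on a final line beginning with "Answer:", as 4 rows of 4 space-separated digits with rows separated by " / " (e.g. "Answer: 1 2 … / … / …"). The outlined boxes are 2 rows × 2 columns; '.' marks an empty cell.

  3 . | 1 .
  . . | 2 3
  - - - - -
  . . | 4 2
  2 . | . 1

Step 1. [r2c1∈{1,4}] across col 1, 4 lands solely at r2c1 ⇒ r2c1=4.
Step 2. [r3c2∈{1,3}] r3c2 is the only open cell in row 3 admitting 3. So r3c2=3.
Step 3. [r1c2∈{2}] only 2 remains possible at r1c2 ⇒ r1c2=2.
Step 4. [r1c4∈{4}] nothing but 4 survives at r1c4 ⇒ r1c4=4.
Step 5. [r2c2∈{1}] r2c2's peers cover all but 1, so r2c2=1.
Step 6. [r4c3∈{3}] r4c3 has the single candidate 3. So r4c3=3.
Step 7. [r3c1∈{1}] r3c1's peers cover all but 1 ⇒ r3c1=1.
Step 8. [r4c2∈{4}] r4c2 is down to just 4 ⇒ r4c2=4.

Answer: 3 2 1 4 / 4 1 2 3 / 1 3 4 2 / 2 4 3 1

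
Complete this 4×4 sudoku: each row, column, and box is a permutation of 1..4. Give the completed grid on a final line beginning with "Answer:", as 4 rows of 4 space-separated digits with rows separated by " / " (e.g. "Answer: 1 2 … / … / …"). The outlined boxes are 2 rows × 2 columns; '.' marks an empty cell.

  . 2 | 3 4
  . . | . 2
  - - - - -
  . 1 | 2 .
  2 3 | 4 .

Step 1. [r2c1∈{1,3,4}] across row 2, 3 lands solely at r2c1. So r2c1=3.
Step 2. [r2c2∈{4}] r2c2 is down to just 4. So r2c2=4.
Step 3. [r2c3∈{1}] r2c3 is down to just 1, so r2c3=1.
Step 4. [r3c1∈{4}] nothing but 4 survives at r3c1, so r3c1=4.
Step 5. [r3c4∈{3}] only 3 remains possible at r3c4. So r3c4=3.
Step 6. [r1c1∈{1}] r1c1 has the single candidate 1 ⇒ r1c1=1.
Step 7. [r4c4∈{1}] r4c4 has the single candidate 1 ⇒ r4c4=1.

Answer: 1 2 3 4 / 3 4 1 2 / 4 1 2 3 / 2 3 4 1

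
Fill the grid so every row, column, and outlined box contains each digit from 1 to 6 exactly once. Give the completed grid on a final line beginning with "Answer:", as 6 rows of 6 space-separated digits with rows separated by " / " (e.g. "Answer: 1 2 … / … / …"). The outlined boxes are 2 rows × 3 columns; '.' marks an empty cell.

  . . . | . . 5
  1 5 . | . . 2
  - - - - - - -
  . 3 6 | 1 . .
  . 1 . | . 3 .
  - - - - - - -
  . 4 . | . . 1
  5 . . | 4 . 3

Step 1. [r3c5∈{2,4,5}] across row 3, 5 lands solely at r3c5 ⇒ r3c5=5.
Step 2. [r3c1∈{2,4}] r3c1 is the only open cell in row 3 admitting 2. So r3c1=2.
Step 3. [r4c1∈{4}] nothing but 4 survives at r4c1. So r4c1=4.
Step 4. [r4c4∈{2,6}] row 4 places 2 nowhere but r4c4 ⇒ r4c4=2.
Step 5. [r1c5∈{1,4,6}] r1c5 is the only open cell in row 1 admitting 1. So r1c5=1.
Step 6. [r1c3∈{2,3,4}] across row 1, 4 lands solely at r1c3. So r1c3=4.
Step 7. [r2c3∈{3}] only 3 remains possible at r2c3 ⇒ r2c3=3.
Step 8. [r5c3∈{2}] r5c3 is down to just 2 ⇒ r5c3=2.
Step 9. [r5c5∈{6}] only 6 remains possible at r5c5 ⇒ r5c5=6.
Step 10. [r1c1∈{6}] r1c1 has the single candidate 6, so r1c1=6.
Step 11. [r2c4∈{6}] r2c4's peers cover all but 6 ⇒ r2c4=6.
Step 12. [r5c1∈{3}] r5c1 is down to just 3 ⇒ r5c1=3.
Step 13. [r3c6∈{4}] r3c6's peers cover all but 4 ⇒ r3c6=4.
Step 14. [r5c4∈{5}] r5c4 is down to just 5. So r5c4=5.
Step 15. [r4c6∈{6}] r4c6 is down to just 6. So r4c6=6.
Step 16. [r6c5∈{2}] only 2 remains possible at r6c5 ⇒ r6c5=2.
Step 17. [r4c3∈{5}] r4c3's peers cover all but 5, so r4c3=5.
Step 18. [r1c4∈{3}] r1c4 is down to just 3, so r1c4=3.
Step 19. [r6c3∈{1}] r6c3's peers cover all but 1, so r6c3=1.
Step 20. [r6c2∈{6}] r6c2's peers cover all but 6, so r6c2=6.
Step 21. [r1c2∈{2}] r1c2 has the single candidate 2, so r1c2=2.
Step 22. [r2c5∈{4}] only 4 remains possible at r2c5 ⇒ r2c5=4.

Answer: 6 2 4 3 1 5 / 1 5 3 6 4 2 / 2 3 6 1 5 4 / 4 1 5 2 3 6 / 3 4 2 5 6 1 / 5 6 1 4 2 3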